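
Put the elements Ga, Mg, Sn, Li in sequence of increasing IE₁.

First ionization energy rises across a period (greater Z_eff holds electrons more tightly) and falls down a group (valence electrons are farther from the nucleus).
A diagonal step moves right (one effect) and down (the opposite effect) at once.
Ga > Li: the two effects oppose for this pair; the across-period effect wins (579 vs 520 kJ/mol).
Sn > Ga: the two effects oppose for this pair; the across-period effect wins (709 vs 579 kJ/mol).
Mg > Sn: period and group pull opposite ways; the down-group shift dominates (738 vs 709 kJ/mol).
Tabulated first ionization energy (kJ/mol): Li 520, Mg 738, Ga 579, Sn 709.
So from lowest to highest: Li < Ga < Sn < Mg.

Li < Ga < Sn < Mg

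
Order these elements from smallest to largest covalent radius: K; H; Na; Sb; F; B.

H, F, B, Sb, Na, K

H is in period 1, group 1; B is in period 2, group 13; F is in period 2, group 17; Na is in period 3, group 1; K is in period 4, group 1; Sb is in period 5, group 15.
Atomic radius shrinks across a period as nuclear charge pulls the same shell inward, and grows down a group as new shells are added.
Here both period and group differ, so the two effects have to be weighed against each other.
F > H: period and group pull opposite ways; the down-group shift dominates (64 vs 32 pm).
B > F: both are in period 2; the period trend gives B the larger value.
Sb > B: period and group pull opposite ways; the down-group shift dominates (140 vs 85 pm).
Na > Sb: period and group pull opposite ways; the across-period shift dominates (155 vs 140 pm).
K > Na: they share group 1; the group trend gives K the larger value.
For reference (pm): H 32, B 85, F 64, Na 155, K 196, Sb 140.
So from smallest to largest: H < F < B < Sb < Na < K.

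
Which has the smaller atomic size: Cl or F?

F

F is in period 2, group 17; Cl is in period 3, group 17.
Moving right in a period, electrons are added to the same shell under a stronger nuclear pull, so atoms get smaller; moving down, a new shell is opened and atoms get larger.
All are in group 17, so atomic radius increases down the group.
So F has the smaller atomic size (F < Cl).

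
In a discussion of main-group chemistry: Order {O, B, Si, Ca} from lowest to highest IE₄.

Si < Ca < O < B

IE_4 is the cost of taking one more electron from the +3 cation: O³⁺ still has 3 valence electrons; B³⁺ is the bare [He] core; Si³⁺ still has 1 valence electron; Ca³⁺ is already 1 electron into the core.
Usually core removal costs more than valence removal, but here the competition is close: a tightly held n=2 valence electron can cost more to remove than an n=3 core electron, so the actual values have to decide it.
Valence configurations: O³⁺ [He]2s²2p¹, Si³⁺ [Ne]3s¹.
Tabulated IE_4 (kJ/mol): O 7469, B 25026, Si 4356, Ca 6491.
Putting it together, IE_4: Si < Ca < O < B.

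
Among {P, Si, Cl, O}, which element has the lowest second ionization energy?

Si

After 1 electron has been removed, what remains? P⁺ still has 4 valence electrons; Si⁺ still has 3 valence electrons; Cl⁺ still has 6 valence electrons; O⁺ still has 5 valence electrons.
All are still removing valence electrons, so compare the +1 ions as you would atoms: IE_2 generally rises across a period (higher Z_eff) and falls down a group (larger shell), subject to the usual subshell exceptions.
Valence configurations: P⁺ [Ne]3s²3p², Si⁺ [Ne]3s²3p¹, Cl⁺ [Ne]3s²3p⁴, O⁺ [He]2s²2p³.
The numbers (kJ/mol): P 1907, Si 1577, Cl 2298, O 3388.
Hence IE_2: Si < P < Cl < O.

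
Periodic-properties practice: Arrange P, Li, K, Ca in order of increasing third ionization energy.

The third ionization energy removes an electron from the +2 ion. For each element: P²⁺ still has 3 valence electrons; Li²⁺ is already 1 electron into the core; K²⁺ is already 1 electron into the core; Ca²⁺ is the bare [Ar] core.
Pulling an electron out of a noble-gas core costs far more than removing a remaining valence electron, so K, Ca and Li sit at the high end of IE_3.
Approximate IE_3 values (kJ/mol): P 2914, Li 11815, K 4420, Ca 4912.
Hence IE_3: P < K < Ca < Li.

P < K < Ca < Li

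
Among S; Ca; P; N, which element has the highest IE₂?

The second ionization energy removes an electron from the +1 ion. For each element: S⁺ still has 5 valence electrons; Ca⁺ still has 1 valence electron; P⁺ still has 4 valence electrons; N⁺ still has 4 valence electrons.
All are still removing valence electrons, so compare the +1 ions as you would atoms: IE_2 generally rises across a period (higher Z_eff) and falls down a group (larger shell), subject to the usual subshell exceptions.
Valence configurations: S⁺ [Ne]3s²3p³, Ca⁺ [Ar]4s¹, P⁺ [Ne]3s²3p², N⁺ [He]2s²2p².
The numbers (kJ/mol): S 2252, Ca 1145, P 1907, N 2856.
Putting it together, IE_2: Ca < P < S < N.

N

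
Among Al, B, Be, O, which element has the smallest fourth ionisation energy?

O

Consider each +3 ion: Al³⁺ is the bare [Ne] core; B³⁺ is the bare [He] core; Be³⁺ is already 1 electron into the core; O³⁺ still has 3 valence electrons.
Breaking into a closed-shell core is much more expensive than removing a leftover valence electron — Al, Be and B have the largest IE_4 here.
Tabulated IE_4 (kJ/mol): Al 11577, B 25026, Be 21007, O 7469.
Putting it together, IE_4: O < Al < Be < B.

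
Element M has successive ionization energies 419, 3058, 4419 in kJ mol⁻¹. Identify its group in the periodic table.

Group 1

Look for the largest jump between consecutive ionization energies: IE2/IE1 ≈ 7.3, far larger than any earlier ratio.
That jump marks the point where a core electron is being removed. So the atom has 1 valence electron.
A main-group element with 1 valence electron is in group 1.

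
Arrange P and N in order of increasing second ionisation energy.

P < N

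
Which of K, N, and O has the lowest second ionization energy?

Consider each +1 ion: K⁺ is the bare [Ar] core; N⁺ still has 4 valence electrons; O⁺ still has 5 valence electrons.
Usually core removal costs more than valence removal, but here the competition is close: a tightly held n=2 valence electron can cost more to remove than an n=3 core electron, so the actual values have to decide it.
Valence configurations: N⁺ [He]2s²2p², O⁺ [He]2s²2p³.
The numbers (kJ/mol): K 3052, N 2856, O 3388.
Hence IE_2: N < K < O.

N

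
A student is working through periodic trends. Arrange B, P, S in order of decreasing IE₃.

After 2 electrons have been removed, what remains? B²⁺ still has 1 valence electron; P²⁺ still has 3 valence electrons; S²⁺ still has 4 valence electrons.
All are still removing valence electrons, so compare the +2 ions as you would atoms: IE_3 generally rises across a period (higher Z_eff) and falls down a group (larger shell), subject to the usual subshell exceptions.
Valence configurations: B²⁺ [He]2s¹, P²⁺ [Ne]3s²3p¹, S²⁺ [Ne]3s²3p².
Approximate IE_3 values (kJ/mol): B 3660, P 2914, S 3357.
So the third ionization energies run P < S < B.

B > S > P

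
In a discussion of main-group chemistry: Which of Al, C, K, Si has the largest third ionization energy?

C

IE_3 is the cost of taking one more electron from the +2 cation: Al²⁺ still has 1 valence electron; C²⁺ still has 2 valence electrons; K²⁺ is already 1 electron into the core; Si²⁺ still has 2 valence electrons.
Usually core removal costs more than valence removal, but here the competition is close: a tightly held n=2 valence electron can cost more to remove than an n=3 core electron, so the actual values have to decide it.
Valence configurations: Al²⁺ [Ne]3s¹, C²⁺ [He]2s², Si²⁺ [Ne]3s².
The numbers (kJ/mol): Al 2745, C 4620, K 4420, Si 3232.
Hence IE_3: Al < Si < K < C.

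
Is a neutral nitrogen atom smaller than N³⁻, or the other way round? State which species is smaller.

N

Forming N³⁻ adds 3 electrons to N. More electron–electron repulsion in the same shell, with unchanged nuclear charge, lets the cloud expand.
An anion is larger than its parent atom: N³⁻ > N.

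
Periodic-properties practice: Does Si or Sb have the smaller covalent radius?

Si

Si is in period 3, group 14; Sb is in period 5, group 15.
Radius decreases left→right (rising Z_eff, same n) and increases top→bottom (higher n).
These span different periods and groups, so the two trends combine.
Sb > Si: period and group pull opposite ways; the down-group shift dominates (140 vs 116 pm).
Approximate values (pm): Si 116, Sb 140.
So Si has the smaller covalent radius (Si < Sb).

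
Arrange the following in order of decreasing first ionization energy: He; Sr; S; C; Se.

He > C > S > Se > Sr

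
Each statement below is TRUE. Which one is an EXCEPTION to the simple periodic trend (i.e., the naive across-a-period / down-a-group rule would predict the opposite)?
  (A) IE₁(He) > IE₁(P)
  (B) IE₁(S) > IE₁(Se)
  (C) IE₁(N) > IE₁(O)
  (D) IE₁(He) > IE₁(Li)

The general trend: first ionization energy increases across a period and decreases down a group.
(A) He (period 1, group 18) vs P (period 3, group 15): the stated order agrees with the simple trend.
(B) S (period 3, group 16) vs Se (period 4, group 16): the stated order agrees with the simple trend.
(C) N (period 2, group 15) vs O (period 2, group 16): the stated order contradicts the simple trend.
(D) He (period 1, group 18) vs Li (period 2, group 1): the stated order agrees with the simple trend.
The exception is (C): pairing an electron in O's 2p⁴ costs repulsion energy, so O ionizes more easily than half-filled N (2p³).

(C)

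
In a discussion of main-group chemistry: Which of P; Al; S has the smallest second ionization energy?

Al

Consider each +1 ion: P⁺ still has 4 valence electrons; Al⁺ still has 2 valence electrons; S⁺ still has 5 valence electrons.
All are still removing valence electrons, so compare the +1 ions as you would atoms: IE_2 generally rises across a period (higher Z_eff) and falls down a group (larger shell), subject to the usual subshell exceptions.
Valence configurations: P⁺ [Ne]3s²3p², Al⁺ [Ne]3s², S⁺ [Ne]3s²3p³.
Approximate IE_2 values (kJ/mol): P 1907, Al 1817, S 2252.
So the second ionization energies run Al < P < S.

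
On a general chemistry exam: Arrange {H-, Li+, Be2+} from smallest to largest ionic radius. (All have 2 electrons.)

All of these have 2 electrons, so size is governed by nuclear charge alone: the more protons, the stronger the pull on the same electron cloud, and the smaller the ion.
Nuclear charges: Be2+ (Z=4), Li+ (Z=3), H- (Z=1).
Smallest to largest: Be2+ < Li+ < H-.

Be2+, Li+, H-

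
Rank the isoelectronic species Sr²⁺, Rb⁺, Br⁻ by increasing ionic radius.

All of these have 36 electrons, so size is governed by nuclear charge alone: the more protons, the stronger the pull on the same electron cloud, and the smaller the ion.
Nuclear charges: Sr²⁺ (Z=38), Rb⁺ (Z=37), Br⁻ (Z=35).
Smallest to largest: Sr²⁺ < Rb⁺ < Br⁻.

Sr²⁺ < Rb⁺ < Br⁻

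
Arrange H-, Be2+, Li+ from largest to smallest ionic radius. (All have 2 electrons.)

H- > Li+ > Be2+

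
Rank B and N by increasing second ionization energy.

Consider each +1 ion: B⁺ still has 2 valence electrons; N⁺ still has 4 valence electrons.
All are still removing valence electrons, so compare the +1 ions as you would atoms: IE_2 generally rises across a period (higher Z_eff) and falls down a group (larger shell), subject to the usual subshell exceptions.
Valence configurations: B⁺ [He]2s², N⁺ [He]2s²2p².
Approximate IE_2 values (kJ/mol): B 2427, N 2856.
Hence IE_2: B < N.

B, N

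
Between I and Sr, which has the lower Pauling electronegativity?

Sr

Sr is in period 5, group 2; I is in period 5, group 17.
Atoms toward the upper right of the periodic table pull bonding electrons most strongly.
All lie in period 5, so electronegativity increases left to right.
So Sr has the lower Pauling electronegativity (Sr < I).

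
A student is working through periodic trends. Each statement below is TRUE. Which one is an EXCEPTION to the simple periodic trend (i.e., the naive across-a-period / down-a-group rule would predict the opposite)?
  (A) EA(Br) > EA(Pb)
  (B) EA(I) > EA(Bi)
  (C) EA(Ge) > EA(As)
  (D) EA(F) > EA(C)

The general trend: electron affinity increases across a period and decreases down a group.
(A) Br (period 4, group 17) vs Pb (period 6, group 14): the stated order agrees with the simple trend.
(B) I (period 5, group 17) vs Bi (period 6, group 15): the stated order agrees with the simple trend.
(C) Ge (period 4, group 14) vs As (period 4, group 15): the stated order contradicts the simple trend.
(D) F (period 2, group 17) vs C (period 2, group 14): the stated order agrees with the simple trend.
The exception is (C): adding an electron to As's half-filled 4p³ is unfavourable, so Ge (4p²) has the more exothermic EA.

(C)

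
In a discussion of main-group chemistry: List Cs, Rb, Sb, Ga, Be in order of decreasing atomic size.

Cs > Rb > Sb > Ga > Be

Be is in period 2, group 2; Ga is in period 4, group 13; Rb is in period 5, group 1; Sb is in period 5, group 15; Cs is in period 6, group 1.
Across a period the added protons contract the valence shell; down a group each new principal shell makes the atom larger.
These span different periods and groups, so the two trends combine.
Ga > Be: period and group pull opposite ways; the down-group shift dominates (124 vs 102 pm).
Sb > Ga: the two effects oppose for this pair; the down-group effect wins (140 vs 124 pm).
Rb > Sb: Rb lies to the left of Sb in period 5, so the across-period effect alone puts Rb larger.
Cs > Rb: Cs sits below Rb in group 1, so the down-group effect alone puts Cs larger.
Approximate values (pm): Be 102, Ga 124, Rb 210, Sb 140, Cs 232.
So from largest to smallest: Cs > Rb > Sb > Ga > Be.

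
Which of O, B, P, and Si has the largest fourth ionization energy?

B

The fourth ionization energy removes an electron from the +3 ion. For each element: O³⁺ still has 3 valence electrons; B³⁺ is the bare [He] core; P³⁺ still has 2 valence electrons; Si³⁺ still has 1 valence electron.
Breaking into a closed-shell core is much more expensive than removing a leftover valence electron — B has the largest IE_4 here.
Valence configurations: O³⁺ [He]2s²2p¹, P³⁺ [Ne]3s², Si³⁺ [Ne]3s¹.
Tabulated IE_4 (kJ/mol): O 7469, B 25026, P 4964, Si 4356.
So the fourth ionization energies run Si < P < O < B.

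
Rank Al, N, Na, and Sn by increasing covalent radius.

N < Al < Sn < Na

N is in period 2, group 15; Na is in period 3, group 1; Al is in period 3, group 13; Sn is in period 5, group 14.
Moving right in a period, electrons are added to the same shell under a stronger nuclear pull, so atoms get smaller; moving down, a new shell is opened and atoms get larger.
These span different periods and groups, so the two trends combine.
Al > N: both effects reinforce here, so Al is clearly the larger of the two.
Sn > Al: the two effects oppose for this pair; the down-group effect wins (140 vs 126 pm).
Na > Sn: the two effects oppose for this pair; the across-period effect wins (155 vs 140 pm).
Tabulated atomic radius (pm): N 71, Na 155, Al 126, Sn 140.
So from smallest to largest: N < Al < Sn < Na.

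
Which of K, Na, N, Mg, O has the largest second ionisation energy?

The second ionization energy removes an electron from the +1 ion. For each element: K⁺ is the bare [Ar] core; Na⁺ is the bare [Ne] core; N⁺ still has 4 valence electrons; Mg⁺ still has 1 valence electron; O⁺ still has 5 valence electrons.
Usually core removal costs more than valence removal, but here the competition is close: a tightly held n=2 valence electron can cost more to remove than an n=3 core electron, so the actual values have to decide it.
Valence configurations: N⁺ [He]2s²2p², Mg⁺ [Ne]3s¹, O⁺ [He]2s²2p³.
Tabulated IE_2 (kJ/mol): K 3052, Na 4562, N 2856, Mg 1451, O 3388.
So the second ionization energies run Mg < N < K < O < Na.

Na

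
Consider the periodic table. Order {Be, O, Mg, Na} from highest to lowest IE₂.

The second ionization energy removes an electron from the +1 ion. For each element: Be⁺ still has 1 valence electron; O⁺ still has 5 valence electrons; Mg⁺ still has 1 valence electron; Na⁺ is the bare [Ne] core.
Breaking into a closed-shell core is much more expensive than removing a leftover valence electron — Na has the largest IE_2 here.
Valence configurations: Be⁺ [He]2s¹, O⁺ [He]2s²2p³, Mg⁺ [Ne]3s¹.
Tabulated IE_2 (kJ/mol): Be 1757, O 3388, Mg 1451, Na 4562.
Hence IE_2: Mg < Be < O < Na.

Na > O > Be > Mg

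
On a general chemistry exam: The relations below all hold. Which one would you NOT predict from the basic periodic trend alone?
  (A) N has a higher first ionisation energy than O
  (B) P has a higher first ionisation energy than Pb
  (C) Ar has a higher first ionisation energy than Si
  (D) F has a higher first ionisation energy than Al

(A)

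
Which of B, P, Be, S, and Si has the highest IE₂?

B

The second ionization energy removes an electron from the +1 ion. For each element: B⁺ still has 2 valence electrons; P⁺ still has 4 valence electrons; Be⁺ still has 1 valence electron; S⁺ still has 5 valence electrons; Si⁺ still has 3 valence electrons.
All are still removing valence electrons, so compare the +1 ions as you would atoms: IE_2 generally rises across a period (higher Z_eff) and falls down a group (larger shell), subject to the usual subshell exceptions.
Valence configurations: B⁺ [He]2s², P⁺ [Ne]3s²3p², Be⁺ [He]2s¹, S⁺ [Ne]3s²3p³, Si⁺ [Ne]3s²3p¹.
Tabulated IE_2 (kJ/mol): B 2427, P 1907, Be 1757, S 2252, Si 1577.
Putting it together, IE_2: Si < Be < P < S < B.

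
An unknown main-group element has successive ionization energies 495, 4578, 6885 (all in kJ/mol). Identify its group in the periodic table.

Look for the largest jump between consecutive ionization energies: IE2/IE1 ≈ 9.2, far larger than any earlier ratio.
That jump marks the point where a core electron is being removed. So the atom has 1 valence electron.
A main-group element with 1 valence electron is in group 1.

Group 1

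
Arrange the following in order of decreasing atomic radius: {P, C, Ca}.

C is in period 2, group 14; P is in period 3, group 15; Ca is in period 4, group 2.
Atomic radius shrinks across a period as nuclear charge pulls the same shell inward, and grows down a group as new shells are added.
Neither a single period nor a single group — weigh both effects.
P > C: period and group pull opposite ways; the down-group shift dominates (111 vs 75 pm).
Ca > P: relative to P, both the across-period and down-group shifts push Ca's atomic radius up.
Approximate values (pm): C 75, P 111, Ca 171.
So from largest to smallest: Ca > P > C.

Ca > P > C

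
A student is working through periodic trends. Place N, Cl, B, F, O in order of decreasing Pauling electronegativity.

F > O > Cl > N > B

B is in period 2, group 13; N is in period 2, group 15; O is in period 2, group 16; F is in period 2, group 17; Cl is in period 3, group 17.
Atoms toward the upper right of the periodic table pull bonding electrons most strongly.
These span different periods and groups, so the two trends combine.
N > B: both are in period 2; the period trend gives N the larger value.
Cl > N: period and group pull opposite ways; the across-period shift dominates (3.16 vs 3.04).
O > Cl: period and group pull opposite ways; the down-group shift dominates (3.44 vs 3.16).
F > O: both are in period 2; the period trend gives F the larger value.
Approximate values (Pauling): B 2.04, N 3.04, O 3.44, F 3.98, Cl 3.16.
So from highest to lowest: F > O > Cl > N > B.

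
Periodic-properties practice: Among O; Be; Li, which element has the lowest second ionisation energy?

Be

Consider each +1 ion: O⁺ still has 5 valence electrons; Be⁺ still has 1 valence electron; Li⁺ is the bare [He] core.
Breaking into a closed-shell core is much more expensive than removing a leftover valence electron — Li has the largest IE_2 here.
Valence configurations: O⁺ [He]2s²2p³, Be⁺ [He]2s¹.
Tabulated IE_2 (kJ/mol): O 3388, Be 1757, Li 7298.
So the second ionization energies run Be < O < Li.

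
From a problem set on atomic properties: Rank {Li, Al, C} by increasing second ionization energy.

Al < C < Li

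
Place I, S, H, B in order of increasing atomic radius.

H < B < S < I

H is in period 1, group 1; B is in period 2, group 13; S is in period 3, group 16; I is in period 5, group 17.
Across a period the added protons contract the valence shell; down a group each new principal shell makes the atom larger.
Here both period and group differ, so the two effects have to be weighed against each other.
B > H: the two effects oppose for this pair; the down-group effect wins (85 vs 32 pm).
S > B: the two effects oppose for this pair; the down-group effect wins (103 vs 85 pm).
I > S: the two effects oppose for this pair; the down-group effect wins (133 vs 103 pm).
Approximate values (pm): H 32, B 85, S 103, I 133.
So from smallest to largest: H < B < S < I.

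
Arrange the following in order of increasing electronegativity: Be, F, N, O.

Be is in period 2, group 2; N is in period 2, group 15; O is in period 2, group 16; F is in period 2, group 17.
Atoms toward the upper right of the periodic table pull bonding electrons most strongly.
All lie in period 2, so electronegativity increases left to right.
So from lowest to highest: Be < N < O < F.

Be < N < O < F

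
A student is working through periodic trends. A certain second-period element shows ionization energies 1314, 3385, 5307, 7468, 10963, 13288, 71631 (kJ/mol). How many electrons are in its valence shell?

6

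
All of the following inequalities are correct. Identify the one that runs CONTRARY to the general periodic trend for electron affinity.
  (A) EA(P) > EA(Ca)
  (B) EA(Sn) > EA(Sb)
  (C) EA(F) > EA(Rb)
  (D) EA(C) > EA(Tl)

(B)

The general trend: electron affinity increases across a period and decreases down a group.
(A) P (period 3, group 15) vs Ca (period 4, group 2): the stated order agrees with the simple trend.
(B) Sn (period 5, group 14) vs Sb (period 5, group 15): the stated order contradicts the simple trend.
(C) F (period 2, group 17) vs Rb (period 5, group 1): the stated order agrees with the simple trend.
(D) C (period 2, group 14) vs Tl (period 6, group 13): the stated order agrees with the simple trend.
The exception is (B): adding an electron to Sb's half-filled 5p³ is unfavourable, so Sn has the more exothermic EA.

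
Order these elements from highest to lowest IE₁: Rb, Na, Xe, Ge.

Xe > Ge > Na > Rb

First ionization energy rises across a period (greater Z_eff holds electrons more tightly) and falls down a group (valence electrons are farther from the nucleus).
These span different periods and groups, so the two trends combine.
Na > Rb: they share group 1; the group trend gives Na the larger value.
Ge > Na: the two effects oppose for this pair; the across-period effect wins (762 vs 496 kJ/mol).
Xe > Ge: the two effects oppose for this pair; the across-period effect wins (1170 vs 762 kJ/mol).
Tabulated first ionization energy (kJ/mol): Na 496, Ge 762, Rb 403, Xe 1170.
So from highest to lowest: Xe > Ge > Na > Rb.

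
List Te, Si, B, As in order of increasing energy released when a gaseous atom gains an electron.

B < As < Si < Te

B is in period 2, group 13; Si is in period 3, group 14; As is in period 4, group 15; Te is in period 5, group 16.
Electron affinity generally becomes more exothermic across a period toward the halogens and less exothermic down a group.
A diagonal step moves right (one effect) and down (the opposite effect) at once.
As > B: the two effects oppose for this pair; the across-period effect wins (78 vs 27 kJ/mol).
Si > As: the two effects oppose for this pair; the down-group effect wins (134 vs 78 kJ/mol).
Te > Si: the two effects oppose for this pair; the across-period effect wins (190 vs 134 kJ/mol).
For reference (kJ/mol): B 27, Si 134, As 78, Te 190.
So from lowest to highest: B < As < Si < Te.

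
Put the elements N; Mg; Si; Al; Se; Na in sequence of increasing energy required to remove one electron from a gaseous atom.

N is in period 2, group 15; Na is in period 3, group 1; Mg is in period 3, group 2; Al is in period 3, group 13; Si is in period 3, group 14; Se is in period 4, group 16.
Across a period the outer electron is held more tightly (higher IE₁); down a group it sits in a higher shell, more shielded, and comes off more easily.
Neither a single period nor a single group — weigh both effects.
Al > Na: both are in period 3; the period trend gives Al the larger value.
Mg > Al: this pair runs against the simple trend — see the exception note.
Si > Mg: Si lies to the right of Mg in period 3, so the across-period effect alone puts Si higher.
Se > Si: period and group pull opposite ways; the across-period shift dominates (941 vs 786 kJ/mol).
N > Se: period and group pull opposite ways; the down-group shift dominates (1402 vs 941 kJ/mol).
Note the exception: Mg has a higher first ionization energy than Al, contrary to the simple trend — Al's single 3p electron is easier to remove than one from Mg's filled 3s².
Tabulated first ionization energy (kJ/mol): N 1402, Na 496, Mg 738, Al 578, Si 786, Se 941.
So from lowest to highest: Na < Al < Mg < Si < Se < N.

Na < Al < Mg < Si < Se < N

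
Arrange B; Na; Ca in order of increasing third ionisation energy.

B, Ca, Na

After 2 electrons have been removed, what remains? B²⁺ still has 1 valence electron; Na²⁺ is already 1 electron into the core; Ca²⁺ is the bare [Ar] core.
Breaking into a closed-shell core is much more expensive than removing a leftover valence electron — Ca and Na have the largest IE_3 here.
Approximate IE_3 values (kJ/mol): B 3660, Na 6910, Ca 4912.
Putting it together, IE_3: B < Ca < Na.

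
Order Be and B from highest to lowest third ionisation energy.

Be > B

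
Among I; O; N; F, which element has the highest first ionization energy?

F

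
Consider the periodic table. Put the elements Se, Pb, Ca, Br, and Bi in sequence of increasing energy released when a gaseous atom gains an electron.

Ca, Pb, Bi, Se, Br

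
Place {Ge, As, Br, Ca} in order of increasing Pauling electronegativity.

Smaller atoms with higher effective nuclear charge are more electronegative.
All lie in period 4, so electronegativity increases left to right.
So from lowest to highest: Ca < Ge < As < Br.

Ca < Ge < As < Br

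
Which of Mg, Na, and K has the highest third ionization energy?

Mg

IE_3 is the cost of taking one more electron from the +2 cation: Mg²⁺ is the bare [Ne] core; Na²⁺ is already 1 electron into the core; K²⁺ is already 1 electron into the core.
All of these are removing an electron from a noble-gas core or deeper; the smaller core (lower principal quantum number) is held far more tightly, and within a period the higher nuclear charge binds the same core more tightly.
Tabulated IE_3 (kJ/mol): Mg 7733, Na 6910, K 4420.
Hence IE_3: K < Na < Mg.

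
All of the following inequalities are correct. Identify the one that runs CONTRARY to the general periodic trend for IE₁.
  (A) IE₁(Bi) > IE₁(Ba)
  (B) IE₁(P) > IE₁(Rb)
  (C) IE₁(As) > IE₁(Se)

The general trend: IE₁ increases across a period and decreases down a group.
(A) Bi (period 6, group 15) vs Ba (period 6, group 2): the stated order agrees with the simple trend.
(B) P (period 3, group 15) vs Rb (period 5, group 1): the stated order agrees with the simple trend.
(C) As (period 4, group 15) vs Se (period 4, group 16): the stated order contradicts the simple trend.
The exception is (C): Se (4p⁴) ionizes more easily than half-filled As (4p³).

(C)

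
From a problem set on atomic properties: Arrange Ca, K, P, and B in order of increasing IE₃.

P, B, K, Ca

The third ionization energy removes an electron from the +2 ion. For each element: Ca²⁺ is the bare [Ar] core; K²⁺ is already 1 electron into the core; P²⁺ still has 3 valence electrons; B²⁺ still has 1 valence electron.
Breaking into a closed-shell core is much more expensive than removing a leftover valence electron — K and Ca have the largest IE_3 here.
Valence configurations: P²⁺ [Ne]3s²3p¹, B²⁺ [He]2s¹.
Approximate IE_3 values (kJ/mol): Ca 4912, K 4420, P 2914, B 3660.
Overall IE_3 order: P < B < K < Ca.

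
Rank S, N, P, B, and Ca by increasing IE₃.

After 2 electrons have been removed, what remains? S²⁺ still has 4 valence electrons; N²⁺ still has 3 valence electrons; P²⁺ still has 3 valence electrons; B²⁺ still has 1 valence electron; Ca²⁺ is the bare [Ar] core.
Core electrons are held far more tightly than valence electrons, so Ca tops the IE_3 order.
Valence configurations: S²⁺ [Ne]3s²3p², N²⁺ [He]2s²2p¹, P²⁺ [Ne]3s²3p¹, B²⁺ [He]2s¹.
Tabulated IE_3 (kJ/mol): S 3357, N 4578, P 2914, B 3660, Ca 4912.
Hence IE_3: P < S < B < N < Ca.

P < S < B < N < Ca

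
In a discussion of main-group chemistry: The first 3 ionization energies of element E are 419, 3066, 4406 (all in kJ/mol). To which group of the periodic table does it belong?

Group 1

Look for the largest jump between consecutive ionization energies: IE2/IE1 ≈ 7.3, far larger than any earlier ratio.
That jump marks the point where a core electron is being removed. So the atom has 1 valence electron.
A main-group element with 1 valence electron is in group 1.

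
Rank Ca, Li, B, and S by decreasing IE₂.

After 1 electron has been removed, what remains? Ca⁺ still has 1 valence electron; Li⁺ is the bare [He] core; B⁺ still has 2 valence electrons; S⁺ still has 5 valence electrons.
Breaking into a closed-shell core is much more expensive than removing a leftover valence electron — Li has the largest IE_2 here.
Valence configurations: Ca⁺ [Ar]4s¹, B⁺ [He]2s², S⁺ [Ne]3s²3p³.
Approximate IE_2 values (kJ/mol): Ca 1145, Li 7298, B 2427, S 2252.
So the second ionization energies run Ca < S < B < Li.

Li > B > S > Ca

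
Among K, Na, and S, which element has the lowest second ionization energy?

Consider each +1 ion: K⁺ is the bare [Ar] core; Na⁺ is the bare [Ne] core; S⁺ still has 5 valence electrons.
Core electrons are held far more tightly than valence electrons, so K and Na top the IE_2 order.
The numbers (kJ/mol): K 3052, Na 4562, S 2252.
Hence IE_2: S < K < Na.

S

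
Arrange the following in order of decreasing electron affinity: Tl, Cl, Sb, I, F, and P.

Cl > F > I > Sb > P > Tl

Adding an electron releases more energy for atoms nearer the top right (short of the noble gases).
These span different periods and groups, so the two trends combine.
P > Tl: both effects reinforce here, so P is clearly the higher of the two.
Sb > P: this pair runs against the simple trend — see the exception note.
I > Sb: both are in period 5; the period trend gives I the larger value.
F > I: they share group 17; the group trend gives F the larger value.
Cl > F: this pair runs against the simple trend — see the exception note.
Note the exception: Sb has a higher electron affinity than P, contrary to the simple trend — both are half-filled np³, but the pairing/repulsion penalty for the added electron shrinks as the p orbitals become larger and more diffuse down the group, and for Sb that outweighs the weaker nuclear attraction.
Note the exception: Cl has a higher electron affinity than F, contrary to the simple trend — F's small 2p subshell makes the incoming electron feel strong e⁻–e⁻ repulsion, so Cl actually releases more energy on gaining an electron.
Tabulated electron affinity (kJ/mol): F 328, P 72, Cl 349, Sb 103, I 295, Tl 19.
So from highest to lowest: Cl > F > I > Sb > P > Tl.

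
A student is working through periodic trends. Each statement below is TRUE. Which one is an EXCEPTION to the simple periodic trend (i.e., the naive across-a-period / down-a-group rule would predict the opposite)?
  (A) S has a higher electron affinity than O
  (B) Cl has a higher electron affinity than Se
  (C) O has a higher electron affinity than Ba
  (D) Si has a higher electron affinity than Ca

(A)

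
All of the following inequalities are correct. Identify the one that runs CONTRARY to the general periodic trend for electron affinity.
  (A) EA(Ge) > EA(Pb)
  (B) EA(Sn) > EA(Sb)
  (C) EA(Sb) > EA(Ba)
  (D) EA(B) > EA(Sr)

(B)

The general trend: electron affinity increases across a period and decreases down a group.
(A) Ge (period 4, group 14) vs Pb (period 6, group 14): the stated order agrees with the simple trend.
(B) Sn (period 5, group 14) vs Sb (period 5, group 15): the stated order contradicts the simple trend.
(C) Sb (period 5, group 15) vs Ba (period 6, group 2): the stated order agrees with the simple trend.
(D) B (period 2, group 13) vs Sr (period 5, group 2): the stated order agrees with the simple trend.
The exception is (B): adding an electron to Sb's half-filled 5p³ is unfavourable, so Sn has the more exothermic EA.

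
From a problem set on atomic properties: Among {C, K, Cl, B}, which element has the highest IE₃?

The third ionization energy removes an electron from the +2 ion. For each element: C²⁺ still has 2 valence electrons; K²⁺ is already 1 electron into the core; Cl²⁺ still has 5 valence electrons; B²⁺ still has 1 valence electron.
Usually core removal costs more than valence removal, but here the competition is close: a tightly held n=2 valence electron can cost more to remove than an n=3 core electron, so the actual values have to decide it.
Valence configurations: C²⁺ [He]2s², Cl²⁺ [Ne]3s²3p³, B²⁺ [He]2s¹.
Tabulated IE_3 (kJ/mol): C 4620, K 4420, Cl 3822, B 3660.
Hence IE_3: B < Cl < K < C.

C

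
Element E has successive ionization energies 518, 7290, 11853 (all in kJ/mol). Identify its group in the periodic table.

Look for the largest jump between consecutive ionization energies: IE2/IE1 ≈ 14.1, far larger than any earlier ratio.
That jump marks the point where a core electron is being removed. So the atom has 1 valence electron.
A main-group element with 1 valence electron is in group 1.

Group 1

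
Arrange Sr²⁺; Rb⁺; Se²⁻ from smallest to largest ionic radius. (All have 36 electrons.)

All of these have 36 electrons, so size is governed by nuclear charge alone: the more protons, the stronger the pull on the same electron cloud, and the smaller the ion.
Nuclear charges: Sr²⁺ (Z=38), Rb⁺ (Z=37), Se²⁻ (Z=34).
Smallest to largest: Sr²⁺ < Rb⁺ < Se²⁻.

Sr²⁺, Rb⁺, Se²⁻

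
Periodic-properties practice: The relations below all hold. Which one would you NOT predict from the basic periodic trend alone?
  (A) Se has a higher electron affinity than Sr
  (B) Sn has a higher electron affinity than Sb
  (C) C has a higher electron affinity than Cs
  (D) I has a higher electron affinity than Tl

The general trend: electron affinity increases across a period and decreases down a group.
(A) Se (period 4, group 16) vs Sr (period 5, group 2): the stated order agrees with the simple trend.
(B) Sn (period 5, group 14) vs Sb (period 5, group 15): the stated order contradicts the simple trend.
(C) C (period 2, group 14) vs Cs (period 6, group 1): the stated order agrees with the simple trend.
(D) I (period 5, group 17) vs Tl (period 6, group 13): the stated order agrees with the simple trend.
The exception is (B): adding an electron to Sb's half-filled 5p³ is unfavourable, so Sn has the more exothermic EA.

(B)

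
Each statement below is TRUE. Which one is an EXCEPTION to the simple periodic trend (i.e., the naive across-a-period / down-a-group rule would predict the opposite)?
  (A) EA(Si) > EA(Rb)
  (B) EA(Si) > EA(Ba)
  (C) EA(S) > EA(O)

The general trend: electron affinity increases across a period and decreases down a group.
(A) Si (period 3, group 14) vs Rb (period 5, group 1): the stated order agrees with the simple trend.
(B) Si (period 3, group 14) vs Ba (period 6, group 2): the stated order agrees with the simple trend.
(C) S (period 3, group 16) vs O (period 2, group 16): the stated order contradicts the simple trend.
The exception is (C): the compact 2p subshell of O repels the added electron more than S's larger 3p does.

(C)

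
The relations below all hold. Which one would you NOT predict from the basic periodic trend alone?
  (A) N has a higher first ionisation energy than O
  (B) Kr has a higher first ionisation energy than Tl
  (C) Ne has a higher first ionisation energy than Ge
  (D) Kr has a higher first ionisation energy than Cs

(A)

The general trend: first ionisation energy increases across a period and decreases down a group.
(A) N (period 2, group 15) vs O (period 2, group 16): the stated order contradicts the simple trend.
(B) Kr (period 4, group 18) vs Tl (period 6, group 13): the stated order agrees with the simple trend.
(C) Ne (period 2, group 18) vs Ge (period 4, group 14): the stated order agrees with the simple trend.
(D) Kr (period 4, group 18) vs Cs (period 6, group 1): the stated order agrees with the simple trend.
The exception is (A): pairing an electron in O's 2p⁴ costs repulsion energy, so O ionizes more easily than half-filled N (2p³).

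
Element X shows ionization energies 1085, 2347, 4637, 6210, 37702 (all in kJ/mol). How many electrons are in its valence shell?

4

Look for the largest jump between consecutive ionization energies: IE5/IE4 ≈ 6.1, far larger than any earlier ratio.
That jump marks the point where a core electron is being removed. So the atom has 4 valence electrons.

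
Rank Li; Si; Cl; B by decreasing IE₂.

The second ionization energy removes an electron from the +1 ion. For each element: Li⁺ is the bare [He] core; Si⁺ still has 3 valence electrons; Cl⁺ still has 6 valence electrons; B⁺ still has 2 valence electrons.
Core electrons are held far more tightly than valence electrons, so Li tops the IE_2 order.
Valence configurations: Si⁺ [Ne]3s²3p¹, Cl⁺ [Ne]3s²3p⁴, B⁺ [He]2s².
Tabulated IE_2 (kJ/mol): Li 7298, Si 1577, Cl 2298, B 2427.
Putting it together, IE_2: Si < Cl < B < Li.

Li > B > Cl > Si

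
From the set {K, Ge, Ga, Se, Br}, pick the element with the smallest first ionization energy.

K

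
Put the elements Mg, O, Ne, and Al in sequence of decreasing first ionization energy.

First ionization energy rises across a period (greater Z_eff holds electrons more tightly) and falls down a group (valence electrons are farther from the nucleus).
These span different periods and groups, so the two trends combine.
Mg > Al: this pair runs against the simple trend — see the exception note.
O > Mg: both effects reinforce here, so O is clearly the higher of the two.
Ne > O: both are in period 2; the period trend gives Ne the larger value.
Note the exception: Mg has a higher first ionization energy than Al, contrary to the simple trend — Al's single 3p electron is easier to remove than one from Mg's filled 3s².
Tabulated first ionization energy (kJ/mol): O 1314, Ne 2081, Mg 738, Al 578.
So from highest to lowest: Ne > O > Mg > Al.

Ne, O, Mg, Al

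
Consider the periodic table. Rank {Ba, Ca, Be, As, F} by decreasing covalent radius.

Ba, Ca, As, Be, F

Be is in period 2, group 2; F is in period 2, group 17; Ca is in period 4, group 2; As is in period 4, group 15; Ba is in period 6, group 2.
Across a period the added protons contract the valence shell; down a group each new principal shell makes the atom larger.
These span different periods and groups, so the two trends combine.
Be > F: both are in period 2; the period trend gives Be the larger value.
As > Be: period and group pull opposite ways; the down-group shift dominates (121 vs 102 pm).
Ca > As: Ca lies to the left of As in period 4, so the across-period effect alone puts Ca larger.
Ba > Ca: Ba sits below Ca in group 2, so the down-group effect alone puts Ba larger.
Approximate values (pm): Be 102, F 64, Ca 171, As 121, Ba 196.
So from largest to smallest: Ba > Ca > As > Be > F.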